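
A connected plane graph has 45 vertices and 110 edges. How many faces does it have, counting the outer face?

Euler's formula for a connected plane graph: V − E + F = 2, so F = 2 − 45 + 110 = 67.

67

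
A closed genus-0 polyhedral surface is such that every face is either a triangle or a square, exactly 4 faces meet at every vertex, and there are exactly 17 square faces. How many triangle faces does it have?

Let x be the number of triangles; then F = 17 + x.
Edge–face incidences: 2E = 4·17 + 3·x = 68 + 3x.
Every vertex has degree 4, so 4V = 2E.
Euler: V − E + F = 2 ⇒ (2E)/4 − E + (17 + x) = 2.
Multiply by 8: 2·(2E) − 4·(2E) + 8·(17 + x) = 16, i.e. 136 + 8x − 2·(68 + 3x) = 16.
Collecting terms: 2x = 16, so x = 8.
Then 2E = 68 + 3·8 = 92, so E = 46, V = 2E/4 = 23, F = 17 + 8 = 25.

8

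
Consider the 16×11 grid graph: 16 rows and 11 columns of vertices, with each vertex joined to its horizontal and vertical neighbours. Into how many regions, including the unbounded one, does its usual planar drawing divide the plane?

The grid has V = 16·11 = 176 vertices and E = 16·10 + 11·15 = 325 edges.
F = 2 − V + E = 2 − 176 + 325 = 151.

151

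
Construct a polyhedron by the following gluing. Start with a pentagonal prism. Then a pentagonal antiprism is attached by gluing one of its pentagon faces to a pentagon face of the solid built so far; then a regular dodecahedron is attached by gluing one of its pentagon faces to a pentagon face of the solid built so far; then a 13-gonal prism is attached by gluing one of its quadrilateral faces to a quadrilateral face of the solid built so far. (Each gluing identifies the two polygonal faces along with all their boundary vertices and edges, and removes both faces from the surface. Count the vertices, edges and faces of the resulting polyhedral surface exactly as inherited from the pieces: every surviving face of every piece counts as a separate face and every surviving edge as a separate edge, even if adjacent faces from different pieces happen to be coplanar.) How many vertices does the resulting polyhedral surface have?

52

A pentagonal prism: V=10, E=15, F=7.
Attach a pentagonal antiprism (V=10, E=20, F=12) along a 5-gon: merge 5 vertices and 5 edges, delete both glued faces → V=15, E=30, F=17.
Attach a regular dodecahedron (V=20, E=30, F=12) along a 5-gon: merge 5 vertices and 5 edges, delete both glued faces → V=30, E=55, F=27.
Attach a 13-gonal prism (V=26, E=39, F=15) along a 4-gon: merge 4 vertices and 4 edges, delete both glued faces → V=52, E=90, F=40.
Check: V − E + F = 52 − 90 + 40 = 2.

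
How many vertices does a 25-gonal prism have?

A prism on an n-gon has two n-gon bases and n rectangular sides: V = 2·25 = 50, E = 3·25 = 75, F = 25 + 2 = 27.

50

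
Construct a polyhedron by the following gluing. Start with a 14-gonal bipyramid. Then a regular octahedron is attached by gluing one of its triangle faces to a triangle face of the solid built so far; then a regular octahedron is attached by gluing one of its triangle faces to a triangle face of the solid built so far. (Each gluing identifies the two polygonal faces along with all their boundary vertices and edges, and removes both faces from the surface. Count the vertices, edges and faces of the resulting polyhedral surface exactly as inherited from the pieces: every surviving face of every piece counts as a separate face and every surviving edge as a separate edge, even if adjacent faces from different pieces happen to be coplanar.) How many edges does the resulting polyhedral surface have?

A 14-gonal bipyramid: V=16, E=42, F=28.
Attach a regular octahedron (V=6, E=12, F=8) along a 3-gon: merge 3 vertices and 3 edges, delete both glued faces → V=19, E=51, F=34.
Attach a regular octahedron (V=6, E=12, F=8) along a 3-gon: merge 3 vertices and 3 edges, delete both glued faces → V=22, E=60, F=40.
Check: V − E + F = 22 − 60 + 40 = 2.

60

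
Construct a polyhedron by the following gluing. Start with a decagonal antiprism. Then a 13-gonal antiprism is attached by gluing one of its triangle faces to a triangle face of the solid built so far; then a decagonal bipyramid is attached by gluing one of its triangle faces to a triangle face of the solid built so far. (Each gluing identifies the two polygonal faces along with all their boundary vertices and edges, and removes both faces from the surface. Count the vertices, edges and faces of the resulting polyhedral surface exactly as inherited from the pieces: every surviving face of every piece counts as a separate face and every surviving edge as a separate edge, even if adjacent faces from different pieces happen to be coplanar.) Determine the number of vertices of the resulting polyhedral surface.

52

A decagonal antiprism: V=20, E=40, F=22.
Attach a 13-gonal antiprism (V=26, E=52, F=28) along a 3-gon: merge 3 vertices and 3 edges, delete both glued faces → V=43, E=89, F=48.
Attach a decagonal bipyramid (V=12, E=30, F=20) along a 3-gon: merge 3 vertices and 3 edges, delete both glued faces → V=52, E=116, F=66.
Check: V − E + F = 52 − 116 + 66 = 2.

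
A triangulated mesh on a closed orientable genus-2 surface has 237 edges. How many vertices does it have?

χ = 2 − 2·2 = -2, and every face is a triangle so 3F = 2E.
F = 2E/3 = 158. Then V = -2 + E − F = -2 + 237 − 158 = 77.

77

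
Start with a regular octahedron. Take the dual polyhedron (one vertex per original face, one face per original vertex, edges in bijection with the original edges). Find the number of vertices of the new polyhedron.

8

The base solid has V = 6, E = 12, F = 8.
The dual swaps V and F and preserves E: V′ = F = 8, E′ = E = 12, F′ = V = 6.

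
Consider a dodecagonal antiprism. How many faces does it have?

26

An antiprism on an n-gon has two n-gon caps and 2n triangles: V = 2·12 = 24, E = 4·12 = 48, F = 2·12 + 2 = 26.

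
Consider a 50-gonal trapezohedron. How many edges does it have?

200

The n-trapezohedron (dual of the n-antiprism) has V = 2·50 + 2 = 102, E = 4·50 = 200, F = 2·50 = 100.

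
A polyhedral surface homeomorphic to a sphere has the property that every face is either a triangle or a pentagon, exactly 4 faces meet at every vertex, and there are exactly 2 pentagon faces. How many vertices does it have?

Let x be the number of triangles; then F = 2 + x.
Edge–face incidences: 2E = 5·2 + 3·x = 10 + 3x.
Every vertex has degree 4, so 4V = 2E.
Euler: V − E + F = 2 ⇒ (2E)/4 − E + (2 + x) = 2.
Multiply by 8: 2·(2E) − 4·(2E) + 8·(2 + x) = 16, i.e. 16 + 8x − 2·(10 + 3x) = 16.
Collecting terms: 2x − 4 = 16, so 2x = 20, so x = 10.
Then 2E = 10 + 3·10 = 40, so E = 20, V = 2E/4 = 10, F = 2 + 10 = 12.

10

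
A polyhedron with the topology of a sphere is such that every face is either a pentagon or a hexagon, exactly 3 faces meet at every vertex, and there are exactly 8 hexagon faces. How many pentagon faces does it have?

12

Let x be the number of pentagons; then F = 8 + x.
Edge–face incidences: 2E = 6·8 + 5·x = 48 + 5x.
Every vertex has degree 3, so 3V = 2E.
Euler: V − E + F = 2 ⇒ (2E)/3 − E + (8 + x) = 2.
Multiply by 6: 2·(2E) − 3·(2E) + 6·(8 + x) = 12, i.e. 48 + 6x − (48 + 5x) = 12.
Collecting terms: x = 12.
Then 2E = 48 + 5·12 = 108, so E = 54, V = 2E/3 = 36, F = 8 + 12 = 20.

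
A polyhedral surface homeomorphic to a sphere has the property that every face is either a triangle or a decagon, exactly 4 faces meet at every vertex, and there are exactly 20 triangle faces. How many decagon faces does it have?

Let x be the number of decagons; then F = 20 + x.
Edge–face incidences: 2E = 3·20 + 10·x = 60 + 10x.
Every vertex has degree 4, so 4V = 2E.
Euler: V − E + F = 2 ⇒ (2E)/4 − E + (20 + x) = 2.
Multiply by 8: 2·(2E) − 4·(2E) + 8·(20 + x) = 16, i.e. 160 + 8x − 2·(60 + 10x) = 16.
Collecting terms: −12x + 40 = 16, so −12x = −24, so x = 2.
Then 2E = 60 + 10·2 = 80, so E = 40, V = 2E/4 = 20, F = 20 + 2 = 22.

2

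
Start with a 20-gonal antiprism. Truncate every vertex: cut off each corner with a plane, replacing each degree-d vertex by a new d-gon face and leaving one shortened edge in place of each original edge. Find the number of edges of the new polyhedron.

240

The base solid has V = 40, E = 80, F = 42.
Truncation replaces each original edge-end by a new vertex, so V′ = 2E = 160.
Each original edge survives, and each old vertex of degree d contributes d new edges; summing degrees gives Σd = 2E, so E′ = E + 2E = 3E = 240.
Each original face survives and each original vertex becomes one new face: F′ = F + V = 82.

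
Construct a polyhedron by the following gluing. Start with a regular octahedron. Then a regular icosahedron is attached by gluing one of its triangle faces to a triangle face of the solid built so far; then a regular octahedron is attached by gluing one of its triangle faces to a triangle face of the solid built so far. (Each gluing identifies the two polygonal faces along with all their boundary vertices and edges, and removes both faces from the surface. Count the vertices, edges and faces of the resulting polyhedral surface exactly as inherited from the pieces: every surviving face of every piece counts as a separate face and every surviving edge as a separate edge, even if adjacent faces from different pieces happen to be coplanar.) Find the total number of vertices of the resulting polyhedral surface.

A regular octahedron: V=6, E=12, F=8.
Attach a regular icosahedron (V=12, E=30, F=20) along a 3-gon: merge 3 vertices and 3 edges, delete both glued faces → V=15, E=39, F=26.
Attach a regular octahedron (V=6, E=12, F=8) along a 3-gon: merge 3 vertices and 3 edges, delete both glued faces → V=18, E=48, F=32.
Check: V − E + F = 18 − 48 + 32 = 2.

18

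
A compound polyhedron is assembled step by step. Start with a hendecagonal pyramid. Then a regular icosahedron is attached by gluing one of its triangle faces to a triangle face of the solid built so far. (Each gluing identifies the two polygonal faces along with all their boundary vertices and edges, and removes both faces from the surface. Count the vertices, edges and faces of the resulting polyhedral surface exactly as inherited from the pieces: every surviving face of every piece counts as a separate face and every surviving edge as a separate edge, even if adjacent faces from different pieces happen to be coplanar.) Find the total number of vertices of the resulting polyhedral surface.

21

A hendecagonal pyramid: V=12, E=22, F=12.
Attach a regular icosahedron (V=12, E=30, F=20) along a 3-gon: merge 3 vertices and 3 edges, delete both glued faces → V=21, E=49, F=30.
Check: V − E + F = 21 − 49 + 30 = 2.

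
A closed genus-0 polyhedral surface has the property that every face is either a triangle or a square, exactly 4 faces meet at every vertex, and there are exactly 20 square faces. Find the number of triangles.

Let x be the number of triangles; then F = 20 + x.
Edge–face incidences: 2E = 4·20 + 3·x = 80 + 3x.
Every vertex has degree 4, so 4V = 2E.
Euler: V − E + F = 2 ⇒ (2E)/4 − E + (20 + x) = 2.
Multiply by 8: 2·(2E) − 4·(2E) + 8·(20 + x) = 16, i.e. 160 + 8x − 2·(80 + 3x) = 16.
Collecting terms: 2x = 16, so x = 8.
Then 2E = 80 + 3·8 = 104, so E = 52, V = 2E/4 = 26, F = 20 + 8 = 28.

8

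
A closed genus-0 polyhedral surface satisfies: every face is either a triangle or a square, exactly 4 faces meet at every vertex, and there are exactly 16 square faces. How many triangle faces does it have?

Let x be the number of triangles; then F = 16 + x.
Edge–face incidences: 2E = 4·16 + 3·x = 64 + 3x.
Every vertex has degree 4, so 4V = 2E.
Euler: V − E + F = 2 ⇒ (2E)/4 − E + (16 + x) = 2.
Multiply by 8: 2·(2E) − 4·(2E) + 8·(16 + x) = 16, i.e. 128 + 8x − 2·(64 + 3x) = 16.
Collecting terms: 2x = 16, so x = 8.
Then 2E = 64 + 3·8 = 88, so E = 44, V = 2E/4 = 22, F = 16 + 8 = 24.

8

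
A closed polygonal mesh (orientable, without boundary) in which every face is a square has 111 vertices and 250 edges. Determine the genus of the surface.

8

Every face is a square and each edge borders two faces, so 4F = 2·250, giving F = 125.
χ = V − E + F = 111 − 250 + 125 = -14.
For a closed orientable surface χ = 2 − 2g, so g = (2 − (-14))/2 = 8.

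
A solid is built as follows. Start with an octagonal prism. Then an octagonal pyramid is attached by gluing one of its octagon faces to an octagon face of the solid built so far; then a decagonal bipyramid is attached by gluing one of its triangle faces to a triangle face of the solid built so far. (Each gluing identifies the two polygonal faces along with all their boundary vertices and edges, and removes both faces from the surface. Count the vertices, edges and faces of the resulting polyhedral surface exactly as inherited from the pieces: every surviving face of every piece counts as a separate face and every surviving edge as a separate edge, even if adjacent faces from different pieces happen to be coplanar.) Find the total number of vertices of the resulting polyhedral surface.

An octagonal prism: V=16, E=24, F=10.
Attach an octagonal pyramid (V=9, E=16, F=9) along an 8-gon: merge 8 vertices and 8 edges, delete both glued faces → V=17, E=32, F=17.
Attach a decagonal bipyramid (V=12, E=30, F=20) along a 3-gon: merge 3 vertices and 3 edges, delete both glued faces → V=26, E=59, F=35.
Check: V − E + F = 26 − 59 + 35 = 2.

26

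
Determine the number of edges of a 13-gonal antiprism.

52

An antiprism on an n-gon has two n-gon caps and 2n triangles: V = 2·13 = 26, E = 4·13 = 52, F = 2·13 + 2 = 28.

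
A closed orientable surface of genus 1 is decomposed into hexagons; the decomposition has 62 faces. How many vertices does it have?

124

χ = 2 − 2·1 = 0, and every face is a hexagon so 6F = 2E.
E = 6·62/2 = 186. Then V = 0 + E − F = 0 + 186 − 62 = 124.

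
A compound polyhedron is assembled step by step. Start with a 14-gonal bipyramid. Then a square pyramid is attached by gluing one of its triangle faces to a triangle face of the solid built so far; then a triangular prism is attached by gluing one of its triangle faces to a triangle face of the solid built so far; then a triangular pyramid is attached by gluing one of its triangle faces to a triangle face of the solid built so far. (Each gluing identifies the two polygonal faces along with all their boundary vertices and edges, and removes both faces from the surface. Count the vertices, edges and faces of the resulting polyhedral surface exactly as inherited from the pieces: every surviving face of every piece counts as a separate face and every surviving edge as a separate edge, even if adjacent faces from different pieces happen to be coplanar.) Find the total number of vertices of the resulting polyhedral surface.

22

A 14-gonal bipyramid: V=16, E=42, F=28.
Attach a square pyramid (V=5, E=8, F=5) along a 3-gon: merge 3 vertices and 3 edges, delete both glued faces → V=18, E=47, F=31.
Attach a triangular prism (V=6, E=9, F=5) along a 3-gon: merge 3 vertices and 3 edges, delete both glued faces → V=21, E=53, F=34.
Attach a triangular pyramid (V=4, E=6, F=4) along a 3-gon: merge 3 vertices and 3 edges, delete both glued faces → V=22, E=56, F=36.
Check: V − E + F = 22 − 56 + 36 = 2.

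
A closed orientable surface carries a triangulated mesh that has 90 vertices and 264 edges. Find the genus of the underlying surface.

0

Every face is a triangle and each edge borders two faces, so 3F = 2·264, giving F = 176.
χ = V − E + F = 90 − 264 + 176 = 2.
For a closed orientable surface χ = 2 − 2g, so g = (2 − (2))/2 = 0.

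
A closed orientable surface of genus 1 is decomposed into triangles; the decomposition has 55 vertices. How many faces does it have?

χ = 2 − 2·1 = 0, and every face is a triangle so 3F = 2E.
V − E + F = 0 with E = 3F/2 gives 55 − (3/2 − 1)·F = 0, so F = 110 and E = 165.

110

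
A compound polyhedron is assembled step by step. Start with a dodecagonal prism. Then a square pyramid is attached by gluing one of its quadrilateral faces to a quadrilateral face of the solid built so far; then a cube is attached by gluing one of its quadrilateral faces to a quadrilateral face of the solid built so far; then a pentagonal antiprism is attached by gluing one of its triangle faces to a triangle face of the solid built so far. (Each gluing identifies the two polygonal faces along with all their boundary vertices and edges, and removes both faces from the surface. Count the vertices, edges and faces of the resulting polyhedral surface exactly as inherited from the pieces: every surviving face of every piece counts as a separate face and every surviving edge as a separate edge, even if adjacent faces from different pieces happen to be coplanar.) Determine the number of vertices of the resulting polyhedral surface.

A dodecagonal prism: V=24, E=36, F=14.
Attach a square pyramid (V=5, E=8, F=5) along a 4-gon: merge 4 vertices and 4 edges, delete both glued faces → V=25, E=40, F=17.
Attach a cube (V=8, E=12, F=6) along a 4-gon: merge 4 vertices and 4 edges, delete both glued faces → V=29, E=48, F=21.
Attach a pentagonal antiprism (V=10, E=20, F=12) along a 3-gon: merge 3 vertices and 3 edges, delete both glued faces → V=36, E=65, F=31.
Check: V − E + F = 36 − 65 + 31 = 2.

36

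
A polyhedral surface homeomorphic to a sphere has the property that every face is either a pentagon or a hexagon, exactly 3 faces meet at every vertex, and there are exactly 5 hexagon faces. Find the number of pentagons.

12

Let x be the number of pentagons; then F = 5 + x.
Edge–face incidences: 2E = 6·5 + 5·x = 30 + 5x.
Every vertex has degree 3, so 3V = 2E.
Euler: V − E + F = 2 ⇒ (2E)/3 − E + (5 + x) = 2.
Multiply by 6: 2·(2E) − 3·(2E) + 6·(5 + x) = 12, i.e. 30 + 6x − (30 + 5x) = 12.
Collecting terms: x = 12.
Then 2E = 30 + 5·12 = 90, so E = 45, V = 2E/3 = 30, F = 5 + 12 = 17.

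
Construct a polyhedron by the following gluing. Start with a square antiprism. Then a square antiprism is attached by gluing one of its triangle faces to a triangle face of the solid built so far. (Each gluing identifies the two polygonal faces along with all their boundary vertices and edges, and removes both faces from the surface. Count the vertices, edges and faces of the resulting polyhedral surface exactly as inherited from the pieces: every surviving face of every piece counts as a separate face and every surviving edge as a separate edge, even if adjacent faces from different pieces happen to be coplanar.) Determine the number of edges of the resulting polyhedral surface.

29

A square antiprism: V=8, E=16, F=10.
Attach a square antiprism (V=8, E=16, F=10) along a 3-gon: merge 3 vertices and 3 edges, delete both glued faces → V=13, E=29, F=18.
Check: V − E + F = 13 − 29 + 18 = 2.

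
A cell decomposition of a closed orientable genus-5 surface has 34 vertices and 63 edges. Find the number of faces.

For a closed orientable surface of genus 5, χ = 2 − 2·5 = -8.
F = -8 − V + E = -8 − 34 + 63 = 21.

21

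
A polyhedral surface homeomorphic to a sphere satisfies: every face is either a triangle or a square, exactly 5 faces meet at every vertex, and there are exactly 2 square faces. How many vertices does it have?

Let x be the number of triangles; then F = 2 + x.
Edge–face incidences: 2E = 4·2 + 3·x = 8 + 3x.
Every vertex has degree 5, so 5V = 2E.
Euler: V − E + F = 2 ⇒ (2E)/5 − E + (2 + x) = 2.
Multiply by 10: 2·(2E) − 5·(2E) + 10·(2 + x) = 20, i.e. 20 + 10x − 3·(8 + 3x) = 20.
Collecting terms: x − 4 = 20, so x = 24.
Then 2E = 8 + 3·24 = 80, so E = 40, V = 2E/5 = 16, F = 2 + 24 = 26.

16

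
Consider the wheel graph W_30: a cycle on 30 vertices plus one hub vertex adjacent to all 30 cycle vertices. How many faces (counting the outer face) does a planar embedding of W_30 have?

W_30 has V = 30 + 1 = 31 vertices and E = 2·30 = 60 edges.
By Euler's formula F = 2 − V + E = 2 − 31 + 60 = 31.

31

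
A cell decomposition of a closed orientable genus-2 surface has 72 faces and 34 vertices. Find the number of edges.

For a closed orientable surface of genus 2, χ = 2 − 2·2 = -2.
E = V + F − (-2) = 34 + 72 − (-2) = 108.

108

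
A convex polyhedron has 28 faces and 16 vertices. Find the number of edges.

42

Here V − E + F = 2.
E = V + F − (2) = 16 + 28 − (2) = 42.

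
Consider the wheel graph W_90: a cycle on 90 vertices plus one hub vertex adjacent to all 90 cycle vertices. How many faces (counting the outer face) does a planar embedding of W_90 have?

91

W_90 has V = 90 + 1 = 91 vertices and E = 2·90 = 180 edges.
By Euler's formula F = 2 − V + E = 2 − 91 + 180 = 91.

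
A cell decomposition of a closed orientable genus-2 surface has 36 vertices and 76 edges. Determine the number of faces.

For a closed orientable surface of genus 2, χ = 2 − 2·2 = -2.
F = -2 − V + E = -2 − 36 + 76 = 38.

38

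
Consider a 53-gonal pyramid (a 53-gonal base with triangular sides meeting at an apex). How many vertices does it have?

A pyramid on an n-gon base has one n-gon and n triangles: V = 53 + 1 = 54, E = 2·53 = 106, F = 53 + 1 = 54.

54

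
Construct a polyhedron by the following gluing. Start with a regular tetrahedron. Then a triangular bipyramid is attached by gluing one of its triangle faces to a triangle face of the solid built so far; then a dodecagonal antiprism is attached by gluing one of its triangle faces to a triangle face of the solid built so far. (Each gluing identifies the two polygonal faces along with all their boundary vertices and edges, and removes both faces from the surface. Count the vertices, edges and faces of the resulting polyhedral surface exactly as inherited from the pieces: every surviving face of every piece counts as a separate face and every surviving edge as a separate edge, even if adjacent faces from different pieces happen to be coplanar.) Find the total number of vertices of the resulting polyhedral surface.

A regular tetrahedron: V=4, E=6, F=4.
Attach a triangular bipyramid (V=5, E=9, F=6) along a 3-gon: merge 3 vertices and 3 edges, delete both glued faces → V=6, E=12, F=8.
Attach a dodecagonal antiprism (V=24, E=48, F=26) along a 3-gon: merge 3 vertices and 3 edges, delete both glued faces → V=27, E=57, F=32.
Check: V − E + F = 27 − 57 + 32 = 2.

27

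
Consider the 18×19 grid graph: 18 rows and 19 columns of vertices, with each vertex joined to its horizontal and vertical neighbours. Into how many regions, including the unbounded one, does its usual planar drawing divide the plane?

The grid has V = 18·19 = 342 vertices and E = 18·18 + 19·17 = 647 edges.
F = 2 − V + E = 2 − 342 + 647 = 307.

307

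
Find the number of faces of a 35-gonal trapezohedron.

The n-trapezohedron (dual of the n-antiprism) has V = 2·35 + 2 = 72, E = 4·35 = 140, F = 2·35 = 70.

70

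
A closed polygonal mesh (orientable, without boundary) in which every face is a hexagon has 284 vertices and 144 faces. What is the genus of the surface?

3

Every face is a hexagon, so 2E = 6·144 = 864, giving E = 432.
χ = V − E + F = 284 − 432 + 144 = -4.
For a closed orientable surface χ = 2 − 2g, so g = (2 − (-4))/2 = 3.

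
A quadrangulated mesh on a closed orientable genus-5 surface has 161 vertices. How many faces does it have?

χ = 2 − 2·5 = -8, and every face is a square so 4F = 2E.
V − E + F = -8 with E = 4F/2 gives 161 − (4/2 − 1)·F = -8, so F = 169 and E = 338.

169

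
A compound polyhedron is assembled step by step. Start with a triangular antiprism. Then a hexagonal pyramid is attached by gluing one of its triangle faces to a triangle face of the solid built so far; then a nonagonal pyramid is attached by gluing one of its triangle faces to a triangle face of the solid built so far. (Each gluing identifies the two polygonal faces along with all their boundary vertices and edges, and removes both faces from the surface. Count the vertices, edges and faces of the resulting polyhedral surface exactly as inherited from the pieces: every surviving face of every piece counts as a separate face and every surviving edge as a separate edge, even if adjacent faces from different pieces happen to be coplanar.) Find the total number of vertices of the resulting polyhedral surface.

A triangular antiprism: V=6, E=12, F=8.
Attach a hexagonal pyramid (V=7, E=12, F=7) along a 3-gon: merge 3 vertices and 3 edges, delete both glued faces → V=10, E=21, F=13.
Attach a nonagonal pyramid (V=10, E=18, F=10) along a 3-gon: merge 3 vertices and 3 edges, delete both glued faces → V=17, E=36, F=21.
Check: V − E + F = 17 − 36 + 21 = 2.

17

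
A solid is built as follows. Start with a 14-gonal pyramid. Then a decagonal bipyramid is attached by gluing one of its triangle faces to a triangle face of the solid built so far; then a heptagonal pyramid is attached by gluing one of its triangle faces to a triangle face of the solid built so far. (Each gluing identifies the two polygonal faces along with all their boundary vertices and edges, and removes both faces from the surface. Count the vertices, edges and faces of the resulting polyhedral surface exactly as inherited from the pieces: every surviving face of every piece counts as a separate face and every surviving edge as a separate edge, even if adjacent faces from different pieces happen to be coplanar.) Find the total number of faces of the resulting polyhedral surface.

A 14-gonal pyramid: V=15, E=28, F=15.
Attach a decagonal bipyramid (V=12, E=30, F=20) along a 3-gon: merge 3 vertices and 3 edges, delete both glued faces → V=24, E=55, F=33.
Attach a heptagonal pyramid (V=8, E=14, F=8) along a 3-gon: merge 3 vertices and 3 edges, delete both glued faces → V=29, E=66, F=39.
Check: V − E + F = 29 − 66 + 39 = 2.

39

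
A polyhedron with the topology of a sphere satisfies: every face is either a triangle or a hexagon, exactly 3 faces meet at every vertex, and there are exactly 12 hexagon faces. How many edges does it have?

Let x be the number of triangles; then F = 12 + x.
Edge–face incidences: 2E = 6·12 + 3·x = 72 + 3x.
Every vertex has degree 3, so 3V = 2E.
Euler: V − E + F = 2 ⇒ (2E)/3 − E + (12 + x) = 2.
Multiply by 6: 2·(2E) − 3·(2E) + 6·(12 + x) = 12, i.e. 72 + 6x − (72 + 3x) = 12.
Collecting terms: 3x = 12, so x = 4.
Then 2E = 72 + 3·4 = 84, so E = 42, V = 2E/3 = 28, F = 12 + 4 = 16.

42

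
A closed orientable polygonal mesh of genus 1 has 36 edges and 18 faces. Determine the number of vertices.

18

For a closed orientable surface of genus 1, χ = 2 − 2·1 = 0.
V = 0 + E − F = 0 + 36 − 18 = 18.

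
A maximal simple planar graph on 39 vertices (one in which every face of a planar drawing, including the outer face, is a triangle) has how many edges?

In a plane triangulation 3F = 2E and V − E + F = 2, so E = 3V − 6 = 3·39 − 6 = 111.

111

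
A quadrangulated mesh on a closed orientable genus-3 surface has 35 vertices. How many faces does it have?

χ = 2 − 2·3 = -4, and every face is a square so 4F = 2E.
V − E + F = -4 with E = 4F/2 gives 35 − (4/2 − 1)·F = -4, so F = 39 and E = 78.

39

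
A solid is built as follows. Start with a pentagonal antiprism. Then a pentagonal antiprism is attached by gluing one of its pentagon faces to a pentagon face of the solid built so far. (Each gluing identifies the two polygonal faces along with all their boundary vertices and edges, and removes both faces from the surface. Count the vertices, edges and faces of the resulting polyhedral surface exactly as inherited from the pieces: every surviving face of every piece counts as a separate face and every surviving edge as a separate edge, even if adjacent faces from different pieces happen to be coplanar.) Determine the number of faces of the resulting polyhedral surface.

22

A pentagonal antiprism: V=10, E=20, F=12.
Attach a pentagonal antiprism (V=10, E=20, F=12) along a 5-gon: merge 5 vertices and 5 edges, delete both glued faces → V=15, E=35, F=22.
Check: V − E + F = 15 − 35 + 22 = 2.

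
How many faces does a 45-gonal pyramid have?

46

A pyramid on an n-gon base has one n-gon and n triangles: V = 45 + 1 = 46, E = 2·45 = 90, F = 45 + 1 = 46.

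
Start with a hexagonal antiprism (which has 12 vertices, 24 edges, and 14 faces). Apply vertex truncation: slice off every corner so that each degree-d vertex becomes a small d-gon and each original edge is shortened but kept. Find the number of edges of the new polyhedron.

72

Truncation replaces each original edge-end by a new vertex, so V′ = 2E = 48.
Each original edge survives, and each old vertex of degree d contributes d new edges; summing degrees gives Σd = 2E, so E′ = E + 2E = 3E = 72.
Each original face survives and each original vertex becomes one new face: F′ = F + V = 26.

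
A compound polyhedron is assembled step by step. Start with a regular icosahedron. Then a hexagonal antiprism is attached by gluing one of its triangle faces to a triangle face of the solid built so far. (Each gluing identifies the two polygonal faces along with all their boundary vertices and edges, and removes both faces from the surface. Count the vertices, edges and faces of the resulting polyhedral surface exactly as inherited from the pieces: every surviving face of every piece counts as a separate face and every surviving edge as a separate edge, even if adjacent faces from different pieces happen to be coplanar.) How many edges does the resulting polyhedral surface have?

A regular icosahedron: V=12, E=30, F=20.
Attach a hexagonal antiprism (V=12, E=24, F=14) along a 3-gon: merge 3 vertices and 3 edges, delete both glued faces → V=21, E=51, F=32.
Check: V − E + F = 21 − 51 + 32 = 2.

51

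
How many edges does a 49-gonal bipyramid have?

147

A bipyramid over an n-gon has 2n triangular faces and n + 2 vertices: V = 49 + 2 = 51, E = 3·49 = 147, F = 2·49 = 98.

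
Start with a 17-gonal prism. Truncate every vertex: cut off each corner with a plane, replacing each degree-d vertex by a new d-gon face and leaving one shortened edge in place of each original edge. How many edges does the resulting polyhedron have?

153

The base solid has V = 34, E = 51, F = 19.
Truncation replaces each original edge-end by a new vertex, so V′ = 2E = 102.
Each original edge survives, and each old vertex of degree d contributes d new edges; summing degrees gives Σd = 2E, so E′ = E + 2E = 3E = 153.
Each original face survives and each original vertex becomes one new face: F′ = F + V = 53.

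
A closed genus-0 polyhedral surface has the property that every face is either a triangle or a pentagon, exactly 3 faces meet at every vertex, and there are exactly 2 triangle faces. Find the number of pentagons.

6

Let x be the number of pentagons; then F = 2 + x.
Edge–face incidences: 2E = 3·2 + 5·x = 6 + 5x.
Every vertex has degree 3, so 3V = 2E.
Euler: V − E + F = 2 ⇒ (2E)/3 − E + (2 + x) = 2.
Multiply by 6: 2·(2E) − 3·(2E) + 6·(2 + x) = 12, i.e. 12 + 6x − (6 + 5x) = 12.
Collecting terms: x + 6 = 12, so x = 6.
Then 2E = 6 + 5·6 = 36, so E = 18, V = 2E/3 = 12, F = 2 + 6 = 8.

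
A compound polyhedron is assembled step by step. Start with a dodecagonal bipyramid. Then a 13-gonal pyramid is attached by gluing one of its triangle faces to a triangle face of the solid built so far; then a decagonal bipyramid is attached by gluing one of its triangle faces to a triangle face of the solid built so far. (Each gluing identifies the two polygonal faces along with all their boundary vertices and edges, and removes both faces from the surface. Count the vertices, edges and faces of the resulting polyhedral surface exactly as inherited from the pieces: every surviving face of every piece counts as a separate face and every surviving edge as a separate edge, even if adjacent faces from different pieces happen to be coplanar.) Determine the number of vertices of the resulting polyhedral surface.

A dodecagonal bipyramid: V=14, E=36, F=24.
Attach a 13-gonal pyramid (V=14, E=26, F=14) along a 3-gon: merge 3 vertices and 3 edges, delete both glued faces → V=25, E=59, F=36.
Attach a decagonal bipyramid (V=12, E=30, F=20) along a 3-gon: merge 3 vertices and 3 edges, delete both glued faces → V=34, E=86, F=54.
Check: V − E + F = 34 − 86 + 54 = 2.

34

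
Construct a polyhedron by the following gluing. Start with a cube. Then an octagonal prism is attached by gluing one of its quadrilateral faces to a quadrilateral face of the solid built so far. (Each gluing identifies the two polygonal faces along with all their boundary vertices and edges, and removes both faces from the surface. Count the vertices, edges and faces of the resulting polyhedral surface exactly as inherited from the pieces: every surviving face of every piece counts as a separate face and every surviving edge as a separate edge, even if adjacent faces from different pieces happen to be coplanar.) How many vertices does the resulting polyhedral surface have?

A cube: V=8, E=12, F=6.
Attach an octagonal prism (V=16, E=24, F=10) along a 4-gon: merge 4 vertices and 4 edges, delete both glued faces → V=20, E=32, F=14.
Check: V − E + F = 20 − 32 + 14 = 2.

20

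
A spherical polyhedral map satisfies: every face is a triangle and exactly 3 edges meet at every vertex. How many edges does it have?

Each face has 3 edges and each edge borders two faces, so 2E = 3F.
Each vertex has degree 3, so 3V = 2E and hence V = 3F/3.
Euler: V − E + F = 2 ⇒ (3F/3) − (3F/2) + F = 2.
Multiply by 6: (6 − 9 + 6)F = 12, i.e. 3F = 12.
So F = 4, E = 3·4/2 = 6, V = 3·4/3 = 4.

6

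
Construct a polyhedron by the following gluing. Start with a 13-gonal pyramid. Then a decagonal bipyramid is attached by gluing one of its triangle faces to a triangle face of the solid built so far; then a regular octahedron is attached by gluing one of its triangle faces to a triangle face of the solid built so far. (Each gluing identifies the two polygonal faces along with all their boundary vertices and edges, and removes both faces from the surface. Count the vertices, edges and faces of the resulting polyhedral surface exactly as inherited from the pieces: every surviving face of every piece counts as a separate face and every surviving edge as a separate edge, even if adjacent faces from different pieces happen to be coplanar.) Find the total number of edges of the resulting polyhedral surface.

A 13-gonal pyramid: V=14, E=26, F=14.
Attach a decagonal bipyramid (V=12, E=30, F=20) along a 3-gon: merge 3 vertices and 3 edges, delete both glued faces → V=23, E=53, F=32.
Attach a regular octahedron (V=6, E=12, F=8) along a 3-gon: merge 3 vertices and 3 edges, delete both glued faces → V=26, E=62, F=38.
Check: V − E + F = 26 − 62 + 38 = 2.

62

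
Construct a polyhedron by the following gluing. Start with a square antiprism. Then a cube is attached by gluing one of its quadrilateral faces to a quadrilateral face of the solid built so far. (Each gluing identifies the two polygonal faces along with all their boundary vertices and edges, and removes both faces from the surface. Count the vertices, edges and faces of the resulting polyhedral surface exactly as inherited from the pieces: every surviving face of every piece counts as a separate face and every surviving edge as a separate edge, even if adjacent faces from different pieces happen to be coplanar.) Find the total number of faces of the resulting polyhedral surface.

14

A square antiprism: V=8, E=16, F=10.
Attach a cube (V=8, E=12, F=6) along a 4-gon: merge 4 vertices and 4 edges, delete both glued faces → V=12, E=24, F=14.
Check: V − E + F = 12 − 24 + 14 = 2.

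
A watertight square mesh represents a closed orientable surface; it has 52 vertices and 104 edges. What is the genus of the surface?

1

Every face is a square and each edge borders two faces, so 4F = 2·104, giving F = 52.
χ = V − E + F = 52 − 104 + 52 = 0.
For a closed orientable surface χ = 2 − 2g, so g = (2 − (0))/2 = 1.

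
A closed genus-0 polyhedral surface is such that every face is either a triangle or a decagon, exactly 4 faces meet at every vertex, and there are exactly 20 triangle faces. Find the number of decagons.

2

Let x be the number of decagons; then F = 20 + x.
Edge–face incidences: 2E = 3·20 + 10·x = 60 + 10x.
Every vertex has degree 4, so 4V = 2E.
Euler: V − E + F = 2 ⇒ (2E)/4 − E + (20 + x) = 2.
Multiply by 8: 2·(2E) − 4·(2E) + 8·(20 + x) = 16, i.e. 160 + 8x − 2·(60 + 10x) = 16.
Collecting terms: −12x + 40 = 16, so −12x = −24, so x = 2.
Then 2E = 60 + 10·2 = 80, so E = 40, V = 2E/4 = 20, F = 20 + 2 = 22.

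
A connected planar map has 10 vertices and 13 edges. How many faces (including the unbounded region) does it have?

5

Euler's formula for a connected plane graph: V − E + F = 2, so F = 2 − 10 + 13 = 5.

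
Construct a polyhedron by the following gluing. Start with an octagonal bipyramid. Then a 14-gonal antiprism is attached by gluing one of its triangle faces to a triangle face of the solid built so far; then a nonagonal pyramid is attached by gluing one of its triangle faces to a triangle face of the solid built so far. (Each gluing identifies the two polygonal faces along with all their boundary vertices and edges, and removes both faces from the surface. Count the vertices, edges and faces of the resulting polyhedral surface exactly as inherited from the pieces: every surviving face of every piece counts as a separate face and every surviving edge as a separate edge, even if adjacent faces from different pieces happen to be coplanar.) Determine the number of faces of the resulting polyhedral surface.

An octagonal bipyramid: V=10, E=24, F=16.
Attach a 14-gonal antiprism (V=28, E=56, F=30) along a 3-gon: merge 3 vertices and 3 edges, delete both glued faces → V=35, E=77, F=44.
Attach a nonagonal pyramid (V=10, E=18, F=10) along a 3-gon: merge 3 vertices and 3 edges, delete both glued faces → V=42, E=92, F=52.
Check: V − E + F = 42 − 92 + 52 = 2.

52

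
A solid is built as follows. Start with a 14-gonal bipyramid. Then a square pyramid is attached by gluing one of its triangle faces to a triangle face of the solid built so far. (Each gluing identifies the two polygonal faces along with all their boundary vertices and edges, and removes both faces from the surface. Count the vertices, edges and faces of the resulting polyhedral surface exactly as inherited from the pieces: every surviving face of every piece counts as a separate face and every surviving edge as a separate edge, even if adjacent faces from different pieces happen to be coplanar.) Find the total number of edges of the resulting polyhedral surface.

47

A 14-gonal bipyramid: V=16, E=42, F=28.
Attach a square pyramid (V=5, E=8, F=5) along a 3-gon: merge 3 vertices and 3 edges, delete both glued faces → V=18, E=47, F=31.
Check: V − E + F = 18 − 47 + 31 = 2.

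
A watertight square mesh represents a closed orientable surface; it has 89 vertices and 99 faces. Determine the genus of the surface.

Every face is a square, so 2E = 4·99 = 396, giving E = 198.
χ = V − E + F = 89 − 198 + 99 = -10.
For a closed orientable surface χ = 2 − 2g, so g = (2 − (-10))/2 = 6.

6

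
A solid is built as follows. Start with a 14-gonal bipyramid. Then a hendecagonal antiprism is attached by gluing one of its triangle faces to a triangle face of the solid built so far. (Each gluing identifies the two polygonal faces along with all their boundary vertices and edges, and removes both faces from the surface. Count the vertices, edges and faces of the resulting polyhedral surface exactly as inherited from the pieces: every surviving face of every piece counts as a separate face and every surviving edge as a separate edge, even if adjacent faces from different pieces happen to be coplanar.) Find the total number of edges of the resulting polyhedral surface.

83

A 14-gonal bipyramid: V=16, E=42, F=28.
Attach a hendecagonal antiprism (V=22, E=44, F=24) along a 3-gon: merge 3 vertices and 3 edges, delete both glued faces → V=35, E=83, F=50.
Check: V − E + F = 35 − 83 + 50 = 2.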